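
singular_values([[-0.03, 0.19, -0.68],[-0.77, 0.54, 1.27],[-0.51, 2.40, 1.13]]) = [2.98, 1.14, 0.35]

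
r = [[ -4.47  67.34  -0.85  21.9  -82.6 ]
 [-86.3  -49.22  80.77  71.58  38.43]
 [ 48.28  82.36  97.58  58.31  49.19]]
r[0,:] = [-4.47, 67.34, -0.85, 21.9, -82.6]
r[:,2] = [-0.85, 80.77, 97.58]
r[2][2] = 97.58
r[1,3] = 71.58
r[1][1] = -49.22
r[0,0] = -4.47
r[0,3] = 21.9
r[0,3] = 21.9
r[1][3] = 71.58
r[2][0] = 48.28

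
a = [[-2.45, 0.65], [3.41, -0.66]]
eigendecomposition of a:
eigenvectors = [[-0.61, -0.24],[0.79, -0.97]]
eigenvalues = [-3.29, 0.18]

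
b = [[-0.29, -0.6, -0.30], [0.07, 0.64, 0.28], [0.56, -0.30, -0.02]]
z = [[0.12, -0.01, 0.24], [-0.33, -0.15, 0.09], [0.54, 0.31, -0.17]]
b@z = [[0.00,-0.0,-0.07], [-0.05,-0.01,0.03], [0.16,0.03,0.11]]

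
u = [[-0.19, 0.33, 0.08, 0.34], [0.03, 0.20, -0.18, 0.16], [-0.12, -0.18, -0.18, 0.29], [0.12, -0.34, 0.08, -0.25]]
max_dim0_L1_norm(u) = 1.05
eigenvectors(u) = [[-0.11+0.50j, -0.11-0.50j, 0.08+0.00j, 0.65+0.00j], [(-0.28-0.04j), (-0.28+0.04j), -0.59+0.00j, -0.18+0.00j], [(-0.73+0j), (-0.73-0j), (0.6+0j), 0.47+0.00j], [(0.23-0.27j), 0.23+0.27j, (0.53+0j), (0.56+0j)]]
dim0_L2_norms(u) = [0.26, 0.54, 0.28, 0.54]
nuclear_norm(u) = 1.38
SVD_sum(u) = [[-0.15, 0.32, -0.06, 0.34], [-0.08, 0.16, -0.03, 0.18], [-0.04, 0.09, -0.02, 0.10], [0.13, -0.28, 0.06, -0.3]] + [[0.01, 0.05, 0.03, -0.03], [-0.00, -0.02, -0.01, 0.01], [-0.06, -0.26, -0.18, 0.19], [-0.01, -0.04, -0.03, 0.03]] + [[-0.07,-0.04,0.10,0.03], [0.09,0.05,-0.14,-0.04], [-0.01,-0.01,0.02,0.01], [-0.03,-0.01,0.04,0.01]] + [[0.01, -0.00, 0.01, 0.01],[0.02, -0.00, 0.01, 0.01],[-0.0, 0.0, -0.0, -0.00],[0.02, -0.0, 0.01, 0.01]]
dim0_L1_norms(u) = [0.46, 1.05, 0.52, 1.04]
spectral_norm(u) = 0.72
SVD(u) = [[-0.68, -0.18, 0.56, 0.42], [-0.35, 0.06, -0.79, 0.50], [-0.2, 0.97, 0.12, -0.06], [0.61, 0.14, 0.22, 0.75]] @ diag([0.722214658474783, 0.38823962960315217, 0.23273001908023577, 0.040158626827534356]) @ [[0.30, -0.65, 0.13, -0.69],[-0.16, -0.7, -0.48, 0.5],[-0.51, -0.29, 0.79, 0.19],[0.79, -0.08, 0.36, 0.49]]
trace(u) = -0.42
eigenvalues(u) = [(-0.36+0.18j), (-0.36-0.18j), (0.24+0j), (0.07+0j)]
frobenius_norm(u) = 0.85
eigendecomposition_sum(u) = [[-0.11+0.01j, (0.16+0.03j), (0.04+0.1j), 0.15-0.08j], [-0.01-0.06j, (-0.01+0.09j), -0.05+0.03j, (0.05+0.08j)], [-0.04-0.15j, (0.01+0.22j), -0.13+0.08j, 0.16+0.18j], [0.07+0.03j, (-0.09-0.07j), (0.01-0.07j), (-0.12+0j)]] + [[(-0.11-0.01j), 0.16-0.03j, 0.04-0.10j, 0.15+0.08j], [-0.01+0.06j, (-0.01-0.09j), -0.05-0.03j, (0.05-0.08j)], [-0.04+0.15j, 0.01-0.22j, -0.13-0.08j, 0.16-0.18j], [0.07-0.03j, (-0.09+0.07j), (0.01+0.07j), -0.12-0.00j]] + [[(-0.01-0j), (-0.03+0j), (0.01+0j), (-0.01-0j)], [0.06+0.00j, 0.23-0.00j, -0.08-0.00j, 0.07+0.00j], [-0.06-0.00j, -0.24+0.00j, (0.08+0j), -0.07-0.00j], [-0.05-0.00j, (-0.21+0j), (0.07+0j), -0.06-0.00j]] + [[0.04+0.00j,0.05-0.00j,(-0.01+0j),0.06+0.00j], [(-0.01-0j),-0.01+0.00j,0.00-0.00j,-0.02-0.00j], [0.03+0.00j,(0.04-0j),-0.00+0.00j,(0.04+0j)], [0.03+0.00j,(0.04-0j),(-0.01+0j),(0.05+0j)]]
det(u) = 0.00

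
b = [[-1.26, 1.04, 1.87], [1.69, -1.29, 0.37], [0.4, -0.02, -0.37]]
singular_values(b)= [2.92, 1.6, 0.23]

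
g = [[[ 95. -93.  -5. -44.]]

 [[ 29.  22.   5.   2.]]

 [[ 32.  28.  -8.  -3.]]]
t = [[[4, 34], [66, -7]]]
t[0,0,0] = 4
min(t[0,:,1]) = -7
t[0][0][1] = 34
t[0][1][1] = -7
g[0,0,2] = -5.0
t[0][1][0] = 66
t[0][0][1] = 34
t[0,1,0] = 66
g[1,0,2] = 5.0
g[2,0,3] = -3.0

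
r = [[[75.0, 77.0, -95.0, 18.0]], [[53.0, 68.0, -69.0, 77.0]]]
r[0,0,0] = 75.0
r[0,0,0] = 75.0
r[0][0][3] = 18.0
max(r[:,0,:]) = 77.0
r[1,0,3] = 77.0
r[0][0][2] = -95.0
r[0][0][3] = 18.0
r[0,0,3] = 18.0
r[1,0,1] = 68.0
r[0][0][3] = 18.0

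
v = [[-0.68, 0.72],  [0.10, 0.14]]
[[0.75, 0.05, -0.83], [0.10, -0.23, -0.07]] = v @ [[-0.21, -1.02, 0.4], [0.85, -0.89, -0.77]]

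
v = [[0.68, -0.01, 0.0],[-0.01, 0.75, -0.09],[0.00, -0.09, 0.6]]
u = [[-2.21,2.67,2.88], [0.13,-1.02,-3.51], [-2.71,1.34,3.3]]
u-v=[[-2.89, 2.68, 2.88],[0.14, -1.77, -3.42],[-2.71, 1.43, 2.70]]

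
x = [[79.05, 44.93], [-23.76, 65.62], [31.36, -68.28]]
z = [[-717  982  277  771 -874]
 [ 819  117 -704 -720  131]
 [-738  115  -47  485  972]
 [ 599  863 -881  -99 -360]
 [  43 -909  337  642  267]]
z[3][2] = -881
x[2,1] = -68.28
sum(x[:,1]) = 42.27000000000001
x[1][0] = -23.76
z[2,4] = 972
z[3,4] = -360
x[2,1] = -68.28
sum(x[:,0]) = 86.64999999999999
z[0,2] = 277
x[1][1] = 65.62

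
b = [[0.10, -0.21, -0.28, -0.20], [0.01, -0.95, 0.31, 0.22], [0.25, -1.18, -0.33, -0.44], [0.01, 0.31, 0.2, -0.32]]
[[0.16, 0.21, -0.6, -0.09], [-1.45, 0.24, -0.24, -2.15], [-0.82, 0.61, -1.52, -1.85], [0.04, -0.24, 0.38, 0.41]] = b@[[-2.07,-0.08,1.95,0.44], [0.87,-0.41,0.97,1.94], [-1.67,-0.51,1.56,-0.99], [-0.39,0.04,0.79,0.0]]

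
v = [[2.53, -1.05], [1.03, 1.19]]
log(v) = [[1.04, -0.53],[0.52, 0.36]]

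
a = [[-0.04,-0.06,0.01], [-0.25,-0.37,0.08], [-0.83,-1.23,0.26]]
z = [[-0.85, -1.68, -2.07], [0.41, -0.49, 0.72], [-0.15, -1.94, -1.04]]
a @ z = [[0.01,  0.08,  0.03], [0.05,  0.45,  0.17], [0.16,  1.49,  0.56]]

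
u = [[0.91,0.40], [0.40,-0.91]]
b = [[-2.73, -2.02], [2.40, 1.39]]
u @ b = [[-1.52, -1.28],[-3.28, -2.07]]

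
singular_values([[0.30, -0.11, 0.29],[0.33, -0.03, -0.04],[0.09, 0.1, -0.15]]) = [0.5, 0.3, 0.05]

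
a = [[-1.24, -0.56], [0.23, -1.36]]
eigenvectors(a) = [[0.84+0.00j, 0.84-0.00j], [(0.09-0.53j), (0.09+0.53j)]]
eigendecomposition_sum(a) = [[-0.62+0.29j, -0.28-1.03j], [0.11+0.42j, (-0.68+0.07j)]] + [[(-0.62-0.29j), (-0.28+1.03j)],[(0.12-0.42j), (-0.68-0.07j)]]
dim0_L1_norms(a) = [1.47, 1.92]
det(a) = 1.82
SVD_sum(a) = [[-0.47, -0.94], [-0.5, -1.0]] + [[-0.77, 0.38], [0.73, -0.36]]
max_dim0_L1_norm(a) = 1.92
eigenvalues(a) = [(-1.3+0.35j), (-1.3-0.35j)]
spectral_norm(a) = 1.53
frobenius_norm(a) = 1.94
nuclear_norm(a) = 2.72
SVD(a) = [[0.69, 0.73],[0.73, -0.69]] @ diag([1.5342555247061984, 1.1831145273846095]) @ [[-0.45, -0.89], [-0.89, 0.45]]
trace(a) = -2.60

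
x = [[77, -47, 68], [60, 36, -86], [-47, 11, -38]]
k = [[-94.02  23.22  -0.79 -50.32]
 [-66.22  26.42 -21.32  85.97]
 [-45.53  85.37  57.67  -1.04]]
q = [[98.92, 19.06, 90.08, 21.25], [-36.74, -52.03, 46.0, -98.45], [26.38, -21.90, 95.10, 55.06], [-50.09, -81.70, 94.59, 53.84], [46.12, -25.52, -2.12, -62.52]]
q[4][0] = 46.12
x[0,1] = -47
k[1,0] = -66.22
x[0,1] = -47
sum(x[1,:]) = 10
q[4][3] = -62.52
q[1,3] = -98.45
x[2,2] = -38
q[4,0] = 46.12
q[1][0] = -36.74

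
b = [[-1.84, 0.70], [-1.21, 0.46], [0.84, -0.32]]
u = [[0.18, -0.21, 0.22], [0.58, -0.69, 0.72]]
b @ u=[[0.07, -0.1, 0.1], [0.05, -0.06, 0.07], [-0.03, 0.04, -0.05]]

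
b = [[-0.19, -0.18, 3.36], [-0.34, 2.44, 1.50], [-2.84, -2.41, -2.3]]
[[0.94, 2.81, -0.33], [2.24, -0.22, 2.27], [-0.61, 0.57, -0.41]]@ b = [[-0.20, 7.48, 8.13], [-6.80, -6.41, 1.98], [1.09, 2.49, -0.25]]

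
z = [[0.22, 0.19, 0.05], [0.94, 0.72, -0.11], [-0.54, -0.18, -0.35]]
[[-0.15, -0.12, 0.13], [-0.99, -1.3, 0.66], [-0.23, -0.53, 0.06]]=z @ [[-0.13, -0.5, -0.04], [-1.0, -0.74, 0.88], [1.37, 2.67, -0.57]]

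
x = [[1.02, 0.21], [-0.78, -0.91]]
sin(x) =[[0.88, 0.18], [-0.68, -0.81]]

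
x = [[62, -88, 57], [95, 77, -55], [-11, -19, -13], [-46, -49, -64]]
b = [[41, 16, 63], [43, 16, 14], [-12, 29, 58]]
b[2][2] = 58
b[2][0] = -12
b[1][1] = 16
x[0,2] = 57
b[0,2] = 63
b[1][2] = 14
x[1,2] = -55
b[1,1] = 16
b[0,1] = 16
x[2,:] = [-11, -19, -13]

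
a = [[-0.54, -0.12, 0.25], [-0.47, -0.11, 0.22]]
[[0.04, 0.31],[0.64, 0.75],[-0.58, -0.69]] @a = [[-0.17, -0.04, 0.08], [-0.7, -0.16, 0.32], [0.64, 0.15, -0.30]]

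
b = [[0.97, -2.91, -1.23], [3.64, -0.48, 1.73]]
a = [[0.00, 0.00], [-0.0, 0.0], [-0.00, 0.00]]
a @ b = [[0.0, 0.00, 0.0], [0.0, 0.0, 0.00], [0.00, 0.00, 0.00]]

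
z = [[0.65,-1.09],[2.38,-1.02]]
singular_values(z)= [2.8, 0.69]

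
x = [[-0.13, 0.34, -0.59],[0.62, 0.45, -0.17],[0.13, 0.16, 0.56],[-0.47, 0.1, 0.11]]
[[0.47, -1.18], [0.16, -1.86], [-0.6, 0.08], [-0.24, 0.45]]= x@ [[0.21, -1.17], [-0.32, -2.14], [-1.02, 1.02]]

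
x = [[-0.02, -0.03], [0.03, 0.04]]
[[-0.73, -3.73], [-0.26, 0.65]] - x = [[-0.71, -3.7], [-0.29, 0.61]]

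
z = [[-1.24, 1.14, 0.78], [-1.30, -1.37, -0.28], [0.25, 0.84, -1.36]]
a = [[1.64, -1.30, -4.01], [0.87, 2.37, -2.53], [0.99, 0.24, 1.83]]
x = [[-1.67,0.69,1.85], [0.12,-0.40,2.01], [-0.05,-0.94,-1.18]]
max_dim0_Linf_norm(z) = 1.37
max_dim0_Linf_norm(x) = 2.01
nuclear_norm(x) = 5.54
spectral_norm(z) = 2.09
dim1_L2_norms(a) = [4.52, 3.57, 2.09]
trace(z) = -3.97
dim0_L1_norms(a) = [3.5, 3.91, 8.37]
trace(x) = -3.25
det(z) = -5.28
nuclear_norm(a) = 9.53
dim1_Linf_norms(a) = [4.01, 2.53, 1.83]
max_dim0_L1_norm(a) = 8.37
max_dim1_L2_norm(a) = 4.52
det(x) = -4.16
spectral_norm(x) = 3.22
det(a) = 22.01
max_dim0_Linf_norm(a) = 4.01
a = x @ z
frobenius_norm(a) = 6.13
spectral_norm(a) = 5.28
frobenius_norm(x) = 3.63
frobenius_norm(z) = 3.12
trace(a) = 5.84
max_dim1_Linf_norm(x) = 2.01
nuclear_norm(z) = 5.31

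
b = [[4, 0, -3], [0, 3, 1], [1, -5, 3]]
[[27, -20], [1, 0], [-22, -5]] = b @ [[3, -5], [2, 0], [-5, 0]]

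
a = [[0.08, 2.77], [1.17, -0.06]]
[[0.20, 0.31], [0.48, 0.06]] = a@[[0.41, 0.06], [0.06, 0.11]]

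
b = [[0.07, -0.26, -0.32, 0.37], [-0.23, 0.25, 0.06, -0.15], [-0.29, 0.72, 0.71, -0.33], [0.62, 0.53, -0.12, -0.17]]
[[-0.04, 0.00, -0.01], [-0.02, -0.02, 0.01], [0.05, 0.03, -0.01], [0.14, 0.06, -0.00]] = b @ [[0.20, 0.11, -0.02], [0.04, 0.04, -0.02], [0.09, 0.10, -0.05], [-0.05, 0.10, -0.09]]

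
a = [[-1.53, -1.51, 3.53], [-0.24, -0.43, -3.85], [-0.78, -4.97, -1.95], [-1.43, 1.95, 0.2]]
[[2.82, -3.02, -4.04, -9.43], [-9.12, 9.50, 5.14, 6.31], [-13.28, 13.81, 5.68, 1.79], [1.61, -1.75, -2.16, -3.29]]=a@[[1.39, -1.4, 0.38, 2.07],[1.63, -1.70, -0.7, 0.01],[2.1, -2.19, -1.28, -1.77]]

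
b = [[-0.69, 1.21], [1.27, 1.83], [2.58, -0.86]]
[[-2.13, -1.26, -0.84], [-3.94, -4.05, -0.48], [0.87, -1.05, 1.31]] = b @ [[-0.31, -0.93, 0.34], [-1.94, -1.57, -0.5]]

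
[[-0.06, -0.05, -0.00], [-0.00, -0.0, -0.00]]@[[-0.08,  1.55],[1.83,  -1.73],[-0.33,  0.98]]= [[-0.09, -0.01], [0.00, 0.00]]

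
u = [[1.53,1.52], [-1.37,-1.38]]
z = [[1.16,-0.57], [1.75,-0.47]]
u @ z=[[4.43, -1.59], [-4.00, 1.43]]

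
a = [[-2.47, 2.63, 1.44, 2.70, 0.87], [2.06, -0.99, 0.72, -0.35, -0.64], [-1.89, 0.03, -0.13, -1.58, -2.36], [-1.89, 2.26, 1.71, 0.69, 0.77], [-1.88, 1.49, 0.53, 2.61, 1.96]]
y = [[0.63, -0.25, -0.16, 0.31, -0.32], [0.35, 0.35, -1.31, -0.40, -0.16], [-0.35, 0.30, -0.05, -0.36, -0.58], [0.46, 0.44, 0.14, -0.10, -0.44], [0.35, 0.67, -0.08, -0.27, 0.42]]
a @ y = [[0.41, 3.74, -2.81, -2.84, -1.29], [0.31, -1.23, 0.93, 0.98, -1.03], [-2.69, -1.83, 0.24, 0.24, 0.38], [-0.41, 2.60, -2.71, -2.38, -0.73], [1.04, 3.61, -1.47, -2.16, -0.27]]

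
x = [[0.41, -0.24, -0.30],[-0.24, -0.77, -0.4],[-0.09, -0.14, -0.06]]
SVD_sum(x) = [[-0.03,-0.27,-0.16], [-0.10,-0.76,-0.45], [-0.02,-0.14,-0.08]] + [[0.44,0.03,-0.14], [-0.14,-0.01,0.05], [-0.07,-0.00,0.02]] + [[-0.00, 0.00, -0.00], [0.00, -0.0, 0.00], [-0.00, 0.00, -0.0]]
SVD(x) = [[0.33, -0.94, 0.09],[0.93, 0.3, -0.21],[0.17, 0.15, 0.97]] @ diag([0.9542957369416322, 0.4967992843374804, 0.0031808075696540595]) @ [[-0.11, -0.86, -0.50], [-0.95, -0.06, 0.31], [-0.29, 0.51, -0.81]]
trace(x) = -0.42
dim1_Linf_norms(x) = [0.41, 0.77, 0.14]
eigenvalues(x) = [-0.9, 0.48, -0.0]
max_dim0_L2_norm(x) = 0.82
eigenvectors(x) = [[0.22, 0.98, 0.29], [0.96, -0.15, -0.51], [0.18, -0.12, 0.81]]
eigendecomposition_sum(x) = [[-0.04, -0.18, -0.1], [-0.17, -0.78, -0.43], [-0.03, -0.15, -0.08]] + [[0.45, -0.06, -0.20],[-0.07, 0.01, 0.03],[-0.06, 0.01, 0.03]] + [[-0.00, 0.00, -0.00], [0.00, -0.00, 0.00], [-0.0, 0.00, -0.00]]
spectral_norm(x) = 0.95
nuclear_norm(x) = 1.45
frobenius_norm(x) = 1.08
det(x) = 0.00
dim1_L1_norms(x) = [0.95, 1.41, 0.29]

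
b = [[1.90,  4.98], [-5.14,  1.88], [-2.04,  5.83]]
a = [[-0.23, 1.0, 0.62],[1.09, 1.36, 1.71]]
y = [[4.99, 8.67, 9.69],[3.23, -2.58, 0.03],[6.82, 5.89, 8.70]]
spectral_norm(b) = 8.17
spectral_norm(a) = 2.61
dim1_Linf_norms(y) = [9.69, 3.23, 8.7]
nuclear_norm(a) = 3.37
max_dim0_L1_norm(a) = 2.36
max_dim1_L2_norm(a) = 2.44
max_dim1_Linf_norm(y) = 9.69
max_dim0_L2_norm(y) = 13.02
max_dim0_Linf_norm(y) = 9.69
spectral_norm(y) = 18.60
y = b @ a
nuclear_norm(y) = 23.30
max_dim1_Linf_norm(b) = 5.83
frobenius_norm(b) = 9.82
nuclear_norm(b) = 13.62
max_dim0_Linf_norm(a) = 1.71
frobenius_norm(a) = 2.72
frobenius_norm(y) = 19.18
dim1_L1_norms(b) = [6.88, 7.02, 7.87]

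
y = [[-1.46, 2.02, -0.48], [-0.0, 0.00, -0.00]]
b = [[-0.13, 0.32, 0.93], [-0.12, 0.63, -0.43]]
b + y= [[-1.59, 2.34, 0.45], [-0.12, 0.63, -0.43]]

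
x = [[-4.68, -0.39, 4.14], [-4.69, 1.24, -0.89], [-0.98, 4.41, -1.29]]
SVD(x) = [[-0.8,0.43,0.42], [-0.58,-0.37,-0.72], [-0.15,-0.82,0.55]] @ diag([7.188835932050187, 5.336168279933924, 2.332047604636569]) @ [[0.92, -0.15, -0.36], [0.10, -0.80, 0.6], [0.38, 0.58, 0.72]]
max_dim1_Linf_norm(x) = 4.69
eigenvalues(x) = [(-6.25+0j), (0.76+3.71j), (0.76-3.71j)]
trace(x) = -4.73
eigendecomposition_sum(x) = [[-4.08-0.00j, (-2.01+0j), 3.05-0.00j], [-2.40-0.00j, (-1.18+0j), (1.79-0j)], [(1.33+0j), 0.65-0.00j, -0.99+0.00j]] + [[-0.30+0.73j, (0.81-0.79j), 0.55+0.83j], [-1.15-0.51j, 1.21+1.32j, -1.34+0.83j], [-1.15+0.65j, (1.88-0.19j), (-0.15+1.66j)]] + [[(-0.3-0.73j), (0.81+0.79j), 0.55-0.83j],[(-1.15+0.51j), (1.21-1.32j), (-1.34-0.83j)],[(-1.15-0.65j), (1.88+0.19j), (-0.15-1.66j)]]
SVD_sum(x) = [[-5.28, 0.87, 2.07],[-3.85, 0.63, 1.51],[-1.02, 0.17, 0.4]] + [[0.23, -1.83, 1.37], [-0.2, 1.59, -1.19], [-0.45, 3.49, -2.61]] + [[0.37, 0.57, 0.7], [-0.64, -0.98, -1.21], [0.48, 0.75, 0.92]]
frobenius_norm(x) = 9.25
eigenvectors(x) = [[-0.83+0.00j,  0.31-0.25j,  0.31+0.25j], [(-0.49+0j),  0.38+0.50j,  0.38-0.50j], [0.27+0.00j,  0.67+0.00j,  0.67-0.00j]]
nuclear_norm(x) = 14.86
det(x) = -89.46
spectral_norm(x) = 7.19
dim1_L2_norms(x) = [6.26, 4.93, 4.7]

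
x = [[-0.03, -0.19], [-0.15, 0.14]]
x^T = [[-0.03,-0.15], [-0.19,0.14]]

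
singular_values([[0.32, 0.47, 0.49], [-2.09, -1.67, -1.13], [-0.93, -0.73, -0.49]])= [3.25, 0.29, 0.0]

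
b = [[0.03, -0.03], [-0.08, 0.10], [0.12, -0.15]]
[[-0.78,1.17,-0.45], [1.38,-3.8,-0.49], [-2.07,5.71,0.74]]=b @ [[-61.46, 5.07, -98.91], [-35.38, -33.98, -84.07]]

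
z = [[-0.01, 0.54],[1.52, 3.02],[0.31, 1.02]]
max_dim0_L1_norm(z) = 4.58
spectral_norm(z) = 3.57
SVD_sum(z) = [[0.21,0.44], [1.44,3.06], [0.45,0.95]] + [[-0.22, 0.10], [0.08, -0.04], [-0.14, 0.07]]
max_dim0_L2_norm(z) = 3.23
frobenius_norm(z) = 3.59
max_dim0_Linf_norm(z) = 3.02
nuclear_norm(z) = 3.87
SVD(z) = [[0.14, -0.81], [0.95, 0.28], [0.30, -0.52]] @ diag([3.5735527970405228, 0.2978597098700157]) @ [[0.43,  0.9], [0.90,  -0.43]]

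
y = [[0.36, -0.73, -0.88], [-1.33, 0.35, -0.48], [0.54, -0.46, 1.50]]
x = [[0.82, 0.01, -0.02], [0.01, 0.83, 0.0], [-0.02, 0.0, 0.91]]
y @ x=[[0.31, -0.6, -0.81], [-1.08, 0.28, -0.41], [0.41, -0.38, 1.35]]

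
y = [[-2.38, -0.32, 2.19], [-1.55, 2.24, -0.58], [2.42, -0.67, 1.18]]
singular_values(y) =[3.97, 2.93, 1.3]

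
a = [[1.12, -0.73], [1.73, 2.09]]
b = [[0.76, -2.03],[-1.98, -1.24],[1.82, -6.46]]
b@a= [[-2.66,-4.80],[-4.36,-1.15],[-9.14,-14.83]]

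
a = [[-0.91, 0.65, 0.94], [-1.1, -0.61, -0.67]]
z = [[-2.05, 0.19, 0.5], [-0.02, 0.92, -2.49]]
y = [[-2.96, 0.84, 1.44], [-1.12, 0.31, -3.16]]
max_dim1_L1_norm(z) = 3.43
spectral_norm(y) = 3.52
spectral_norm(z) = 2.72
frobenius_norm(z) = 3.40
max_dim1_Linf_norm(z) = 2.49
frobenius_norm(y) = 4.78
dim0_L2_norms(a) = [1.43, 0.89, 1.15]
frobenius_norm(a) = 2.04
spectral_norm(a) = 1.46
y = a + z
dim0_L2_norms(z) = [2.05, 0.94, 2.54]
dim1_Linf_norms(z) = [2.05, 2.49]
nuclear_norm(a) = 2.89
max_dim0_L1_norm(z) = 2.99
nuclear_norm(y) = 6.76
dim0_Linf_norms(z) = [2.05, 0.92, 2.49]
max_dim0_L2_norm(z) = 2.54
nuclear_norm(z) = 4.75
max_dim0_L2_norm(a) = 1.43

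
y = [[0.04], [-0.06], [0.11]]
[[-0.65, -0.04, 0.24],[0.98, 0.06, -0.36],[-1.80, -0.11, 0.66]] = y @ [[-16.36, -0.96, 6.04]]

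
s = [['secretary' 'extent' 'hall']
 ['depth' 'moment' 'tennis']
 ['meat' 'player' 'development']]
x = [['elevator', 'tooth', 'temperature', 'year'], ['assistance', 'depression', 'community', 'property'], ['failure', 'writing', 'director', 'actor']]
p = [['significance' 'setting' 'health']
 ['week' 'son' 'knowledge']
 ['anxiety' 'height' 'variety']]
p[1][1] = 'son'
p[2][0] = 'anxiety'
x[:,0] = ['elevator', 'assistance', 'failure']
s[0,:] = ['secretary', 'extent', 'hall']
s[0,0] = 'secretary'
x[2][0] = 'failure'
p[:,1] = ['setting', 'son', 'height']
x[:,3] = ['year', 'property', 'actor']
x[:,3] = ['year', 'property', 'actor']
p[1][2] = 'knowledge'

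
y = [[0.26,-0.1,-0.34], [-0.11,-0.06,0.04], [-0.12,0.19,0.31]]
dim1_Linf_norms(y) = [0.34, 0.11, 0.31]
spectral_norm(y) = 0.58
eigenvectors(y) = [[-0.79, 0.58, 0.38], [0.19, -0.57, -0.75], [0.58, 0.59, 0.54]]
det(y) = -0.00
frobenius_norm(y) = 0.60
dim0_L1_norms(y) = [0.49, 0.35, 0.69]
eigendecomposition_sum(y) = [[0.22,  -0.16,  -0.37], [-0.05,  0.04,  0.09], [-0.17,  0.11,  0.27]] + [[0.01, 0.02, 0.01], [-0.01, -0.02, -0.01], [0.01, 0.02, 0.01]] + [[0.02, 0.04, 0.02], [-0.04, -0.08, -0.03], [0.03, 0.06, 0.03]]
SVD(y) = [[-0.76, 0.39, 0.52], [0.12, -0.71, 0.70], [0.64, 0.59, 0.49]] @ diag([0.5757838890400078, 0.15990229388642035, 0.0020419431493095557]) @ [[-0.5, 0.33, 0.80], [0.68, 0.72, 0.13], [0.53, -0.61, 0.58]]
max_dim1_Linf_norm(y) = 0.34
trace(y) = 0.51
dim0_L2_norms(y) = [0.31, 0.22, 0.46]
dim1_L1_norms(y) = [0.7, 0.21, 0.62]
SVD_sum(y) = [[0.22, -0.14, -0.35], [-0.03, 0.02, 0.05], [-0.18, 0.12, 0.30]] + [[0.04,  0.05,  0.01], [-0.08,  -0.08,  -0.01], [0.06,  0.07,  0.01]] + [[0.0, -0.0, 0.00],[0.0, -0.0, 0.0],[0.00, -0.0, 0.00]]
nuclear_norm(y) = 0.74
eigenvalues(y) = [0.53, 0.01, -0.03]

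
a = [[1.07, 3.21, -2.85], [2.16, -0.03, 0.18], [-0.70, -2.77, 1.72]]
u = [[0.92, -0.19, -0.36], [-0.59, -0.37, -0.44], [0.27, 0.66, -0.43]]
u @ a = [[0.83,3.96,-3.28], [-1.12,-0.66,0.86], [2.02,2.04,-1.39]]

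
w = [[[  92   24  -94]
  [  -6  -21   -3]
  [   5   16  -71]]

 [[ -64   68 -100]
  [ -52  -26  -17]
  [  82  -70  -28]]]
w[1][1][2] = -17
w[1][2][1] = -70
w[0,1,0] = -6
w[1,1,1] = -26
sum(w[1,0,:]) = -96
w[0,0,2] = -94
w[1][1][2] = -17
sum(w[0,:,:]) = -58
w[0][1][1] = -21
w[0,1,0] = -6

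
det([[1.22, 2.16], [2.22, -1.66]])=-6.820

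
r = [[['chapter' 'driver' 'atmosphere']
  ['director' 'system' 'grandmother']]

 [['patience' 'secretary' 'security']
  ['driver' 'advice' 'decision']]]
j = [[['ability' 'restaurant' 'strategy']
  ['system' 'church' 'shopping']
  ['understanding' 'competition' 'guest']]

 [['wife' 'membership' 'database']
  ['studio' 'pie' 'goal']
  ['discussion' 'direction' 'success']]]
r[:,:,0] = [['chapter', 'director'], ['patience', 'driver']]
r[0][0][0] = 'chapter'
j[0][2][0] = 'understanding'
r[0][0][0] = 'chapter'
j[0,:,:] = [['ability', 'restaurant', 'strategy'], ['system', 'church', 'shopping'], ['understanding', 'competition', 'guest']]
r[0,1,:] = ['director', 'system', 'grandmother']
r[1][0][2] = 'security'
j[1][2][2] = 'success'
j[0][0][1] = 'restaurant'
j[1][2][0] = 'discussion'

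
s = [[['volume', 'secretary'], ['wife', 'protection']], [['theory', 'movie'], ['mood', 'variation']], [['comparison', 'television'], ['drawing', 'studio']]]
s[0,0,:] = ['volume', 'secretary']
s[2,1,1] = 'studio'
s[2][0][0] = 'comparison'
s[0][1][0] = 'wife'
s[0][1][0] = 'wife'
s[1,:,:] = [['theory', 'movie'], ['mood', 'variation']]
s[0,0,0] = 'volume'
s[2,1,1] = 'studio'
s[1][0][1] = 'movie'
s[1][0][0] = 'theory'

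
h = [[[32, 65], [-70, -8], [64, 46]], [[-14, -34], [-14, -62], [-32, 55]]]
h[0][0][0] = 32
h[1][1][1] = -62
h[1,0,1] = -34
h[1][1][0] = -14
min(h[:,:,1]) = -62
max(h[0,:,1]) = 65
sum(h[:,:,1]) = 62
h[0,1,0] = -70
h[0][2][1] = 46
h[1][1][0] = -14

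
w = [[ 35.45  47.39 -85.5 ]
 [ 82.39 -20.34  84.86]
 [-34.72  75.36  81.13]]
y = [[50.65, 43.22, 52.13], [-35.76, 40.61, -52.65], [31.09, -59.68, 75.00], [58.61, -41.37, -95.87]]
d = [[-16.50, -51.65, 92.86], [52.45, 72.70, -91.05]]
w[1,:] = [82.39, -20.34, 84.86]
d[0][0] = -16.5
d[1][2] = -91.05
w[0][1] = 47.39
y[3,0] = 58.61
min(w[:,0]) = -34.72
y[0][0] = 50.65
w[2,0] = -34.72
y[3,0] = 58.61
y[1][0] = -35.76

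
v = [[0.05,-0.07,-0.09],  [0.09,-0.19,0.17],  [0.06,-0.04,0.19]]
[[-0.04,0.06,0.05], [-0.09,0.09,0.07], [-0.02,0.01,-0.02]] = v @ [[-0.27, 0.34, -0.13], [0.38, -0.46, -0.61], [0.04, -0.15, -0.19]]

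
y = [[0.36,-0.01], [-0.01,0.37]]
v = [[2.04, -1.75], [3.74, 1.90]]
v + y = [[2.4, -1.76], [3.73, 2.27]]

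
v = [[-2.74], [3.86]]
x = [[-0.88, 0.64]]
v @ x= [[2.41, -1.75], [-3.40, 2.47]]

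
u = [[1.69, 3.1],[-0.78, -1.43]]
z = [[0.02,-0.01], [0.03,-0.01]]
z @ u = [[0.04,0.08], [0.06,0.11]]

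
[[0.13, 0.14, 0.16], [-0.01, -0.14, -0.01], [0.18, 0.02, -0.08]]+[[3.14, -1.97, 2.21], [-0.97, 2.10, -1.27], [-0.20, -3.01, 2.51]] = [[3.27,-1.83,2.37],[-0.98,1.96,-1.28],[-0.02,-2.99,2.43]]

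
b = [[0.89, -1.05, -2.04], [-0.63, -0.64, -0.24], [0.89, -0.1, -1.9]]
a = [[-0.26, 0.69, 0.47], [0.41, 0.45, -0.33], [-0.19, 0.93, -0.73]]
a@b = [[-0.25,-0.22,-0.53], [-0.21,-0.69,-0.32], [-1.4,-0.32,1.55]]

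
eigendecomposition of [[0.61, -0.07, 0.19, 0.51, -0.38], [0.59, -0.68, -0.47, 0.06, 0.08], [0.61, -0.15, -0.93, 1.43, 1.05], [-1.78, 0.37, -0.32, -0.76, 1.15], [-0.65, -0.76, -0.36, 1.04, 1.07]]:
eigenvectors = [[(-0.01+0j), (-0.39+0j), 0.22+0.00j, -0.35-0.11j, -0.35+0.11j], [(-0.09+0j), 0.04+0.00j, 0.33+0.00j, (0.09+0.29j), (0.09-0.29j)], [(0.55+0j), (-0.63+0j), 0.57+0.00j, (-0.2-0.37j), -0.20+0.37j], [0.33+0.00j, 0.23+0.00j, (-0.5+0j), 0.58+0.00j, (0.58-0j)], [0.76+0.00j, -0.64+0.00j, 0.52+0.00j, (-0.49-0.14j), -0.49+0.14j]]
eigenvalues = [(1.36+0j), 0j, (-1.07+0j), (-0.49+0.46j), (-0.49-0.46j)]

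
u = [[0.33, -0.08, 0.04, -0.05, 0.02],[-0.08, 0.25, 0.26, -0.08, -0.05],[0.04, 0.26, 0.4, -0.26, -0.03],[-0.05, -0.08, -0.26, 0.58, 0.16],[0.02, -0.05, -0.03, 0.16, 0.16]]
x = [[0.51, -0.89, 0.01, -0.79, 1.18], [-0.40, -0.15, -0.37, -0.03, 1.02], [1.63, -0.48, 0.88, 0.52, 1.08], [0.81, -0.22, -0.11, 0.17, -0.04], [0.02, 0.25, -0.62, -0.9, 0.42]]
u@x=[[0.23, -0.28, 0.06, -0.26, 0.36],[0.22, -0.09, 0.18, 0.22, 0.42],[0.36, -0.22, 0.3, 0.15, 0.74],[0.06, 0.09, -0.36, -0.14, -0.38],[0.11, 0.01, -0.12, -0.15, 0.0]]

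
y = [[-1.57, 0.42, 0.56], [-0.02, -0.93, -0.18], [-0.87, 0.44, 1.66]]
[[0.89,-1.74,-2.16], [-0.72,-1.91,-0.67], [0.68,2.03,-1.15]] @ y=[[0.52, 1.04, -2.77],[1.75, 1.18, -1.17],[-0.11, -2.11, -1.89]]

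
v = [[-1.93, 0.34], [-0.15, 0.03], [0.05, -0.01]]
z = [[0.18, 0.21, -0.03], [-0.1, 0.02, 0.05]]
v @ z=[[-0.38, -0.40, 0.07], [-0.03, -0.03, 0.01], [0.01, 0.01, -0.0]]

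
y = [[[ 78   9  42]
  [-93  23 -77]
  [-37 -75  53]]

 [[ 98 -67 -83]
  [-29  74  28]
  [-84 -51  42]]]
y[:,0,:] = [[78, 9, 42], [98, -67, -83]]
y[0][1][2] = -77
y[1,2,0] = -84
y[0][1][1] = 23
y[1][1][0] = -29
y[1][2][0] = -84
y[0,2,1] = -75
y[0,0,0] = 78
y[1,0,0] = 98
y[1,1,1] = 74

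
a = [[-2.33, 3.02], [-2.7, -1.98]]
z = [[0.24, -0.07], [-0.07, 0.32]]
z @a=[[-0.37, 0.86],  [-0.70, -0.85]]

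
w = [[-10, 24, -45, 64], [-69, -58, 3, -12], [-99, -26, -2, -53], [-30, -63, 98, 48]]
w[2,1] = -26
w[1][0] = -69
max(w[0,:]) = 64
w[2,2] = -2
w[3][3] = 48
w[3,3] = 48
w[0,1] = 24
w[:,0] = [-10, -69, -99, -30]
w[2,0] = -99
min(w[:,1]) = -63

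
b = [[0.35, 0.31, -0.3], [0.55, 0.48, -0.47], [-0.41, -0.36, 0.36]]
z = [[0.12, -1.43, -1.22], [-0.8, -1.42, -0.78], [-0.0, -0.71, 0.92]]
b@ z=[[-0.21, -0.73, -0.94], [-0.32, -1.13, -1.48], [0.24, 0.84, 1.11]]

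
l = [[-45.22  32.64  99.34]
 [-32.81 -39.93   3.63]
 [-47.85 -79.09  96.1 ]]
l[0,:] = [-45.22, 32.64, 99.34]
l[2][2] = 96.1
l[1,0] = -32.81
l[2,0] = -47.85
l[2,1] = -79.09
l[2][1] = -79.09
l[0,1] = 32.64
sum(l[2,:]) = -30.840000000000003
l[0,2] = 99.34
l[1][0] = -32.81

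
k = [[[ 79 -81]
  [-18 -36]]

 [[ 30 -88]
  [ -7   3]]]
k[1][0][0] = 30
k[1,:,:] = [[30, -88], [-7, 3]]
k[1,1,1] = 3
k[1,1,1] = 3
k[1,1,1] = 3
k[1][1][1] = 3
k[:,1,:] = [[-18, -36], [-7, 3]]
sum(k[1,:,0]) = 23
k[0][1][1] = -36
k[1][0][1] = -88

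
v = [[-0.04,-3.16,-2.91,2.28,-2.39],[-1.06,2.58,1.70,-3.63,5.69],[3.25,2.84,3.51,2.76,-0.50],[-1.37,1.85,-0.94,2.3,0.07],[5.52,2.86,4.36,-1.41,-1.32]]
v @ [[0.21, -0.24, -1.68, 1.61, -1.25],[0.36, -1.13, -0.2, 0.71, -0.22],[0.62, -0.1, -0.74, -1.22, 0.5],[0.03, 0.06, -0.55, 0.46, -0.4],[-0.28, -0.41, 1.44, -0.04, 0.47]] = [[-2.21,4.99,-1.84,2.39,-2.75],[0.06,-5.38,10.20,-3.85,5.73],[4.10,-3.97,-10.86,4.26,-4.27],[-0.16,-1.56,1.46,1.31,-0.05],[5.22,-4.54,-14.20,5.0,-5.41]]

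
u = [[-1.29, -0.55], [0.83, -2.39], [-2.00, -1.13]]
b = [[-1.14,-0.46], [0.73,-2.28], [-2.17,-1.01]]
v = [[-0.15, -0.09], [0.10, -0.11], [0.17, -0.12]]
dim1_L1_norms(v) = [0.24, 0.21, 0.29]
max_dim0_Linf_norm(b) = 2.28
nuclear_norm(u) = 5.21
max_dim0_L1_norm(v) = 0.42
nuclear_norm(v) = 0.43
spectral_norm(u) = 2.81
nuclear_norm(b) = 5.08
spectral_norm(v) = 0.27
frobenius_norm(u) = 3.69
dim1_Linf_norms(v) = [0.15, 0.11, 0.17]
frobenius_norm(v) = 0.31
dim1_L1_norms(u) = [1.84, 3.22, 3.13]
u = b + v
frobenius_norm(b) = 3.60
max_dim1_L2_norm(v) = 0.21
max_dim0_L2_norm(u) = 2.7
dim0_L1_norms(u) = [4.12, 4.07]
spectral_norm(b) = 2.75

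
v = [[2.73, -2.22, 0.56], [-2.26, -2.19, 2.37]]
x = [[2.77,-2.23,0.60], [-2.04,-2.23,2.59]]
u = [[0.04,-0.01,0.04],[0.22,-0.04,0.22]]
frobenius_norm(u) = 0.32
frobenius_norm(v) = 5.31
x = v + u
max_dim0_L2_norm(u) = 0.22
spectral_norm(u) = 0.32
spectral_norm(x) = 4.01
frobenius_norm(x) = 5.37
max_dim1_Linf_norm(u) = 0.22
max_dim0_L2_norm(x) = 3.44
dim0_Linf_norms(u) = [0.22, 0.04, 0.22]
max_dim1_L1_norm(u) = 0.48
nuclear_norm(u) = 0.32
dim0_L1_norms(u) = [0.26, 0.05, 0.26]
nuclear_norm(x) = 7.58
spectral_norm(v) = 3.94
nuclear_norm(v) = 7.50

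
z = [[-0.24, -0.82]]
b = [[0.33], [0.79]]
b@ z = [[-0.08,-0.27], [-0.19,-0.65]]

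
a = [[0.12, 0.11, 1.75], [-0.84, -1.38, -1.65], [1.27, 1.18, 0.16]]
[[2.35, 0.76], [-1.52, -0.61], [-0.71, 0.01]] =a @ [[-0.48, 0.06], [-0.27, -0.12], [1.39, 0.44]]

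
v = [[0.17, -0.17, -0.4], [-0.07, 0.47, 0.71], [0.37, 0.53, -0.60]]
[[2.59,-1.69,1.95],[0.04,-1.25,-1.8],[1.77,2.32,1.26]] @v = [[1.28, -0.20, -3.41], [-0.57, -1.55, 0.18], [0.60, 1.46, 0.18]]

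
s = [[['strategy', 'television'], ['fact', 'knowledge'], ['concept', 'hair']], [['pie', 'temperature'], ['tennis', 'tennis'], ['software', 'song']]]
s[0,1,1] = 'knowledge'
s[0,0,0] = 'strategy'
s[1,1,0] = 'tennis'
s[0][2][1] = 'hair'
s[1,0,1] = 'temperature'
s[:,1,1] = ['knowledge', 'tennis']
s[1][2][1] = 'song'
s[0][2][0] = 'concept'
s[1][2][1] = 'song'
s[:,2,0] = ['concept', 'software']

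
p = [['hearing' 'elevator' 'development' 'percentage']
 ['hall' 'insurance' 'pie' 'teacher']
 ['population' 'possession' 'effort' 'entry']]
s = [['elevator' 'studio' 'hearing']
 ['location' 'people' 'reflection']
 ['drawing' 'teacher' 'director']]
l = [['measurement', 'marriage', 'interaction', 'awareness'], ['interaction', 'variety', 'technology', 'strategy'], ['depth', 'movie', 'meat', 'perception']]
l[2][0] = 'depth'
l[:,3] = ['awareness', 'strategy', 'perception']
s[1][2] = 'reflection'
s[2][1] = 'teacher'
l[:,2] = ['interaction', 'technology', 'meat']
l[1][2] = 'technology'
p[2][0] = 'population'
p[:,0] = ['hearing', 'hall', 'population']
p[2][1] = 'possession'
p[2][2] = 'effort'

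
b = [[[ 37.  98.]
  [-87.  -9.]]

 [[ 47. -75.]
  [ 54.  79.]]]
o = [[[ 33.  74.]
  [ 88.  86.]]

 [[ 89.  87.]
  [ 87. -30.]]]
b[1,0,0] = 47.0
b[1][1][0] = 54.0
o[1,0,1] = 87.0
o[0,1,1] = 86.0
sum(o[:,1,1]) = 56.0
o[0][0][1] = 74.0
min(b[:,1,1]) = -9.0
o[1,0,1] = 87.0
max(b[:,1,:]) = 79.0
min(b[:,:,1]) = -75.0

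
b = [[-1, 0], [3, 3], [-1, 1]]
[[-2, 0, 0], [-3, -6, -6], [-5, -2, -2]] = b @ [[2, 0, 0], [-3, -2, -2]]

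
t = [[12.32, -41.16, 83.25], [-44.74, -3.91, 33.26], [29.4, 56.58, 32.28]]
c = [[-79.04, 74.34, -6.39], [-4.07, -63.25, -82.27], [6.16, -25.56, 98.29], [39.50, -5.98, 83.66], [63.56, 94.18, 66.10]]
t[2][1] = 56.58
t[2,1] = 56.58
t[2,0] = 29.4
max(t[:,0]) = 29.4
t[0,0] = 12.32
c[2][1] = -25.56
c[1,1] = -63.25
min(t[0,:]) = -41.16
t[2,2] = 32.28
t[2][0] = 29.4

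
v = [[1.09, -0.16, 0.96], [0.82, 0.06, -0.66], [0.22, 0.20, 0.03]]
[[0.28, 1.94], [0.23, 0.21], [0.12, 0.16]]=v @ [[0.28, 0.97],[0.31, -0.40],[0.03, 0.85]]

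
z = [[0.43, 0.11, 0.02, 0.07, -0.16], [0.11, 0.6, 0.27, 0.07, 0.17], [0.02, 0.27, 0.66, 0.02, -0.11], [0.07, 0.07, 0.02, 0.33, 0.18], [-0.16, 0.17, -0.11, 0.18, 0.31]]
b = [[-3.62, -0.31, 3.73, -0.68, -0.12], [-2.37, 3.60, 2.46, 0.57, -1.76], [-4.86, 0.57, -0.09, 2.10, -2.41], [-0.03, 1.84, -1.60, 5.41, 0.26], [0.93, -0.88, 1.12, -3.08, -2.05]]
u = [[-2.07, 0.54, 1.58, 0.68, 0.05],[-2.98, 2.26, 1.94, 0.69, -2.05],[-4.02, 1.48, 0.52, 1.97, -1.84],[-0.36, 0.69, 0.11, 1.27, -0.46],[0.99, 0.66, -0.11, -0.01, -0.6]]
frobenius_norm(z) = 1.25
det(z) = -0.00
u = z @ b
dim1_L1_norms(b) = [8.46, 10.76, 10.03, 9.14, 8.06]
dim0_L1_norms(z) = [0.79, 1.22, 1.08, 0.67, 0.93]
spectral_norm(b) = 8.19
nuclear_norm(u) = 11.88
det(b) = -702.42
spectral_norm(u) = 7.25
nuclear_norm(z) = 2.34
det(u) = 0.38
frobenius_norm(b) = 11.90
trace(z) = 2.33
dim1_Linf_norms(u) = [2.07, 2.98, 4.02, 1.27, 0.99]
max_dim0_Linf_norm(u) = 4.02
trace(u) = 1.38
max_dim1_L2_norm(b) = 5.94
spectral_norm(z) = 0.93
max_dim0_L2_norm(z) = 0.72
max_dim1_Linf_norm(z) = 0.66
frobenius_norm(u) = 7.75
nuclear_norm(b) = 22.99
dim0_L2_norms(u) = [5.52, 2.92, 2.56, 2.54, 2.86]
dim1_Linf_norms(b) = [3.73, 3.6, 4.86, 5.41, 3.08]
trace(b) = 3.25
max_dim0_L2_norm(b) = 6.63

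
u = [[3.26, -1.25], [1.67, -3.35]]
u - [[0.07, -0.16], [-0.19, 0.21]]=[[3.19, -1.09], [1.86, -3.56]]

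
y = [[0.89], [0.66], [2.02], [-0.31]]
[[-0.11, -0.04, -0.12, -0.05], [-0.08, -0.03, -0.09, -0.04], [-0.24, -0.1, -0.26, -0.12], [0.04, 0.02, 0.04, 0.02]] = y@[[-0.12, -0.05, -0.13, -0.06]]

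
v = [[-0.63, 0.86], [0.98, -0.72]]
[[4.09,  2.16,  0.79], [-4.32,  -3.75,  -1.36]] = v @ [[-1.98,-4.29,-1.53], [3.31,-0.63,-0.20]]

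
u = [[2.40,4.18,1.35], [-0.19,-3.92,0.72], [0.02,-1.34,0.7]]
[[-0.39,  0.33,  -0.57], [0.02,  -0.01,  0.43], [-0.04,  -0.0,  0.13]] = u @[[-0.07, 0.17, 0.00], [-0.02, -0.01, -0.12], [-0.1, -0.03, -0.05]]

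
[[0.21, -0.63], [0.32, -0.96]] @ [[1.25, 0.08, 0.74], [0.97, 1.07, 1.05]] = [[-0.35, -0.66, -0.51], [-0.53, -1.00, -0.77]]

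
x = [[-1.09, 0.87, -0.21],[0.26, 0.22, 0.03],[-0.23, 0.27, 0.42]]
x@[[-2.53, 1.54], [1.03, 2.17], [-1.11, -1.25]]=[[3.89, 0.47],[-0.46, 0.84],[0.39, -0.29]]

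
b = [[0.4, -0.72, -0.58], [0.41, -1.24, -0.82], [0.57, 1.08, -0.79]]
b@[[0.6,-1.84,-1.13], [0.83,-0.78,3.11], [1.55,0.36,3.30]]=[[-1.26, -0.38, -4.61], [-2.05, -0.08, -7.03], [0.01, -2.18, 0.11]]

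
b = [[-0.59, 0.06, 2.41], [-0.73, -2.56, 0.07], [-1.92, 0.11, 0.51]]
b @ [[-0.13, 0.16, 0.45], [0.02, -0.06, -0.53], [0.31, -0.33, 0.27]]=[[0.82,-0.89,0.35],[0.07,0.01,1.05],[0.41,-0.48,-0.78]]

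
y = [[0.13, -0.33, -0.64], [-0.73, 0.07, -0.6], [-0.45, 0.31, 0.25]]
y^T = [[0.13, -0.73, -0.45], [-0.33, 0.07, 0.31], [-0.64, -0.6, 0.25]]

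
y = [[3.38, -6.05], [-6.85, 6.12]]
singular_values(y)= [11.36, 1.83]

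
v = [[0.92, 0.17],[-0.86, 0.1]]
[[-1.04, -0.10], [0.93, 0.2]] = v @[[-1.1, -0.18], [-0.19, 0.41]]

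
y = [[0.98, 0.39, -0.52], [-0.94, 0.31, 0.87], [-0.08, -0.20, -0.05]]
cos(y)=[[0.67, -0.30, 0.09], [0.63, 1.20, -0.37], [-0.05, 0.05, 1.06]]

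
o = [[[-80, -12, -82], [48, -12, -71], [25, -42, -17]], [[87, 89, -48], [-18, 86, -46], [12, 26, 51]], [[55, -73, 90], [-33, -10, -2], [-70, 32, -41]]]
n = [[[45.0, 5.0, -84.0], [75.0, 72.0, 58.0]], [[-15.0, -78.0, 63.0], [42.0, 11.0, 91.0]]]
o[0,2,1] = -42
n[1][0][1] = -78.0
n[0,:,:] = [[45.0, 5.0, -84.0], [75.0, 72.0, 58.0]]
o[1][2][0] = 12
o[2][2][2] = -41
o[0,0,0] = -80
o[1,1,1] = 86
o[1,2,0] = 12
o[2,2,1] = 32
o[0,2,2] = -17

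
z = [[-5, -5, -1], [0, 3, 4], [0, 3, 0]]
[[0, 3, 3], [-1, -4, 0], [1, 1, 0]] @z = [[0, 18, 12], [5, -7, -15], [-5, -2, 3]]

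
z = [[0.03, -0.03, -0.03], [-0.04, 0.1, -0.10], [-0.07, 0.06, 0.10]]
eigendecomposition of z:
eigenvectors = [[(-0.8+0j), 0.02-0.24j, (0.02+0.24j)], [-0.55+0.00j, (-0.73+0j), (-0.73-0j)], [-0.23+0.00j, 0.10+0.63j, 0.10-0.63j]]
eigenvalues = [0j, (0.11+0.07j), (0.11-0.07j)]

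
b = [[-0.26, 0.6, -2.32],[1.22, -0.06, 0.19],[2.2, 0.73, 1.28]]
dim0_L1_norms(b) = [3.68, 1.39, 3.79]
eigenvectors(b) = [[-0.24+0.59j, (-0.24-0.59j), 0.43+0.00j], [0.27+0.19j, 0.27-0.19j, -0.89+0.00j], [(0.7+0j), 0.70-0.00j, -0.16+0.00j]]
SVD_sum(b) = [[-1.25, -0.11, -1.34], [0.66, 0.06, 0.70], [1.69, 0.16, 1.81]] + [[1.01, 0.66, -1.00], [0.41, 0.27, -0.41], [0.58, 0.39, -0.58]] + [[-0.02, 0.05, 0.01], [0.15, -0.39, -0.11], [-0.07, 0.19, 0.05]]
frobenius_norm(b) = 3.79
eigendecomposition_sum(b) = [[-0.08+1.03j, 0.16+0.48j, (-1.09+0.15j)], [(0.51+0.16j), (0.26-0.02j), (-0.05+0.57j)], [1.08-0.35j, (0.42-0.36j), (0.61+1.04j)]] + [[-0.08-1.03j, 0.16-0.48j, (-1.09-0.15j)], [0.51-0.16j, (0.26+0.02j), -0.05-0.57j], [1.08+0.35j, 0.42+0.36j, 0.61-1.04j]] + [[-0.09+0.00j, (0.28-0j), -0.14+0.00j], [0.19-0.00j, -0.58+0.00j, 0.29-0.00j], [(0.03-0j), (-0.11+0j), (0.05-0j)]]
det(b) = -3.00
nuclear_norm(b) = 5.63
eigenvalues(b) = [(0.79+2.05j), (0.79-2.05j), (-0.62+0j)]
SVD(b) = [[-0.57, -0.82, 0.11], [0.30, -0.33, -0.89], [0.77, -0.47, 0.43]] @ diag([3.2293771412707817, 1.9198950578001712, 0.4842790997681376]) @ [[0.68, 0.06, 0.73], [-0.64, -0.42, 0.64], [-0.35, 0.9, 0.25]]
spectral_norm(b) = 3.23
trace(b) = 0.96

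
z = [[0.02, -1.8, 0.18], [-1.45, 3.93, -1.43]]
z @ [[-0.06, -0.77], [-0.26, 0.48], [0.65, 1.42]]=[[0.58,  -0.62], [-1.86,  0.97]]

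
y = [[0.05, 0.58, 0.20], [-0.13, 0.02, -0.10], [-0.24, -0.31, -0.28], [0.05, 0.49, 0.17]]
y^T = [[0.05, -0.13, -0.24, 0.05], [0.58, 0.02, -0.31, 0.49], [0.20, -0.10, -0.28, 0.17]]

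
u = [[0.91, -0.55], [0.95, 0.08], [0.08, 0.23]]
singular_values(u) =[1.36, 0.5]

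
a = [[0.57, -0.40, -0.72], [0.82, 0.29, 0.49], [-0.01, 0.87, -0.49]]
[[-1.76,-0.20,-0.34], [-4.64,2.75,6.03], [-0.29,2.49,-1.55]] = a@[[-4.82, 2.12, 4.79],[-0.88, 3.04, 0.51],[-0.88, 0.27, 3.98]]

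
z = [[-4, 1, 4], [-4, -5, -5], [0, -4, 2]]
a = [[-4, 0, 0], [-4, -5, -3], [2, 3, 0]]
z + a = [[-8, 1, 4], [-8, -10, -8], [2, -1, 2]]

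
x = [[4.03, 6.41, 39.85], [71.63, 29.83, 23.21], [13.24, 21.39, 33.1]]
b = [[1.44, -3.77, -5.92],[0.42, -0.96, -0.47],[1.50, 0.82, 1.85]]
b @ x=[[-342.62, -229.86, -226.07], [-73.3, -36.00, -21.1], [89.28, 73.65, 140.04]]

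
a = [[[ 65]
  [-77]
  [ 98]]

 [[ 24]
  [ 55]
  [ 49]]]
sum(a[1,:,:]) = 128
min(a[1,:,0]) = 24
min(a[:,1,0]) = -77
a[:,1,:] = [[-77], [55]]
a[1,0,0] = 24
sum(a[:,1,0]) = -22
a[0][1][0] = -77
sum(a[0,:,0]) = 86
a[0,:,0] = [65, -77, 98]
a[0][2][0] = 98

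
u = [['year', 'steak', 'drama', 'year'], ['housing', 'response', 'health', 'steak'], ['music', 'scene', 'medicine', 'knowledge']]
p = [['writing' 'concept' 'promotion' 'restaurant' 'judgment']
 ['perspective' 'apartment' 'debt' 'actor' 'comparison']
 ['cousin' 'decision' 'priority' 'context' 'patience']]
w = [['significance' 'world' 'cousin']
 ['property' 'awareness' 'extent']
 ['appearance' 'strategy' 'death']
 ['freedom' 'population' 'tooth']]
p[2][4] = 'patience'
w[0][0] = 'significance'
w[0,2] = 'cousin'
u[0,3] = 'year'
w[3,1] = 'population'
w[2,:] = ['appearance', 'strategy', 'death']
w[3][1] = 'population'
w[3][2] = 'tooth'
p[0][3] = 'restaurant'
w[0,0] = 'significance'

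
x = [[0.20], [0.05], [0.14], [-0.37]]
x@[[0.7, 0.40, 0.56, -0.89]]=[[0.14, 0.08, 0.11, -0.18], [0.03, 0.02, 0.03, -0.04], [0.10, 0.06, 0.08, -0.12], [-0.26, -0.15, -0.21, 0.33]]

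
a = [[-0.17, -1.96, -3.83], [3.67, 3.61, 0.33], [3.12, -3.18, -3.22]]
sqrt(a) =[[1.80,-0.80,-1.63], [0.67,2.14,0.59], [1.75,-0.74,0.27]]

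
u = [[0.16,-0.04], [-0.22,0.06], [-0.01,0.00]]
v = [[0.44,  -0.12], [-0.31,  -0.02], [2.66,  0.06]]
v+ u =[[0.60, -0.16], [-0.53, 0.04], [2.65, 0.06]]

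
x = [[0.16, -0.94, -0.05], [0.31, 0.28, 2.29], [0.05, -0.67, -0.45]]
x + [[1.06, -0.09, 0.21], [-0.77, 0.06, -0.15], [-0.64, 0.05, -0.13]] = [[1.22, -1.03, 0.16], [-0.46, 0.34, 2.14], [-0.59, -0.62, -0.58]]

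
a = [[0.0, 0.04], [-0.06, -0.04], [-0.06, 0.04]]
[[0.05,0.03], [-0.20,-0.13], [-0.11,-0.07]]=a @ [[2.59, 1.69], [1.17, 0.68]]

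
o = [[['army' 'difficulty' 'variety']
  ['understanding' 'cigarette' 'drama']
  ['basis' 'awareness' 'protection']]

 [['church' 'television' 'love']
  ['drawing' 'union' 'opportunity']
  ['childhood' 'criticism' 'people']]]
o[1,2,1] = 'criticism'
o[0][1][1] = 'cigarette'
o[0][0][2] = 'variety'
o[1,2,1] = 'criticism'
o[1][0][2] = 'love'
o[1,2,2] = 'people'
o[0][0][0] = 'army'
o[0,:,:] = [['army', 'difficulty', 'variety'], ['understanding', 'cigarette', 'drama'], ['basis', 'awareness', 'protection']]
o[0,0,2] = 'variety'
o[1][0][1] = 'television'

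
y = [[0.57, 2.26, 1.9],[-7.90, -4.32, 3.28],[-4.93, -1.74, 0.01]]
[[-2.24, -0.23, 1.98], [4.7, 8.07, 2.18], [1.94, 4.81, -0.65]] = y @ [[-0.04, -0.99, 0.13], [-1.00, 0.04, 0.01], [0.02, 0.13, 0.99]]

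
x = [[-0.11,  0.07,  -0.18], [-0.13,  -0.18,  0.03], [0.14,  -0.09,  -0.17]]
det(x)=-0.012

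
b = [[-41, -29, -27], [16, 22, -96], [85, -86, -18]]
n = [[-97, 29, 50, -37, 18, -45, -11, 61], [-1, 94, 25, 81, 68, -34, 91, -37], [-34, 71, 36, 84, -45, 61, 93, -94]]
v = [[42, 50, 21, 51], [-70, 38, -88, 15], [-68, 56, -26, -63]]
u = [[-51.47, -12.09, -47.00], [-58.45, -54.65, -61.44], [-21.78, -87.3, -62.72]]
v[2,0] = -68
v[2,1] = 56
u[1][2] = -61.44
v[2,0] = -68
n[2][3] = 84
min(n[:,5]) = -45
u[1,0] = -58.45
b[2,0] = 85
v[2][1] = 56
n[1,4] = 68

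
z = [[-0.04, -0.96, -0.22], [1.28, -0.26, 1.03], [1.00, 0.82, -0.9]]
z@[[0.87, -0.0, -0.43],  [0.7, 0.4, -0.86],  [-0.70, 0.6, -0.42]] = [[-0.55, -0.52, 0.94], [0.21, 0.51, -0.76], [2.07, -0.21, -0.76]]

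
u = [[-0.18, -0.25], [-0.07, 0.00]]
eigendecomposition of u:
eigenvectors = [[-0.96, 0.71],[-0.27, -0.71]]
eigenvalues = [-0.25, 0.07]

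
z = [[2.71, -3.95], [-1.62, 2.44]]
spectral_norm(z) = 5.61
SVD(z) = [[-0.85,0.52], [0.52,0.85]] @ diag([5.614548544773925, 0.038008398769413795]) @ [[-0.56, 0.83], [0.83, 0.56]]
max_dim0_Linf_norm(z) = 3.95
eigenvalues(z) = [5.11, 0.04]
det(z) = 0.21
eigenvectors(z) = [[0.85, 0.83], [-0.52, 0.56]]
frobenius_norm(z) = 5.61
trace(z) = 5.15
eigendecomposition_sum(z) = [[2.69, -3.98], [-1.63, 2.42]] + [[0.02, 0.03], [0.01, 0.02]]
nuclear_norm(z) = 5.65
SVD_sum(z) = [[2.69, -3.96], [-1.65, 2.42]] + [[0.02, 0.01], [0.03, 0.02]]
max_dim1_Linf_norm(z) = 3.95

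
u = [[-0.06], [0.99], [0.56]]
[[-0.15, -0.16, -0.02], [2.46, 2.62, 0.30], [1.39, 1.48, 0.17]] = u@[[2.48, 2.65, 0.3]]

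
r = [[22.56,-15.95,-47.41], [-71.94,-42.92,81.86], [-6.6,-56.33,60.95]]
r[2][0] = -6.6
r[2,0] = -6.6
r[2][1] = -56.33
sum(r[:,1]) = -115.2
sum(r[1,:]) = -33.0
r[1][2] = 81.86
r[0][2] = -47.41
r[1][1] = -42.92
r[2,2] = 60.95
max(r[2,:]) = 60.95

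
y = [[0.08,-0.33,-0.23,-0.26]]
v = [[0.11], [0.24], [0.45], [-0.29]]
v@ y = [[0.01, -0.04, -0.03, -0.03], [0.02, -0.08, -0.06, -0.06], [0.04, -0.15, -0.10, -0.12], [-0.02, 0.10, 0.07, 0.08]]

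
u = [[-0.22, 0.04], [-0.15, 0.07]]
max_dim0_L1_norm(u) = 0.37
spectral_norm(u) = 0.28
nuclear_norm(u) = 0.31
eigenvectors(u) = [[-0.87,-0.15], [-0.49,-0.99]]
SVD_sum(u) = [[-0.21, 0.06], [-0.16, 0.04]] + [[-0.01, -0.02], [0.01, 0.03]]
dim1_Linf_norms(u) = [0.22, 0.15]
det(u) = -0.01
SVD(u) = [[-0.81, -0.59], [-0.59, 0.81]] @ diag([0.27611780856181023, 0.034043439823606185]) @ [[0.96, -0.27], [0.27, 0.96]]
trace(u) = -0.15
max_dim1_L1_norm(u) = 0.26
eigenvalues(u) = [-0.2, 0.05]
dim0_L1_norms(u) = [0.37, 0.11]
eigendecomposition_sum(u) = [[-0.22, 0.03], [-0.12, 0.02]] + [[-0.00,0.01], [-0.03,0.05]]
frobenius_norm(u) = 0.28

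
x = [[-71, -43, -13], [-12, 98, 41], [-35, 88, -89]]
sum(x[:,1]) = 143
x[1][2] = 41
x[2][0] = -35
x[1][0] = -12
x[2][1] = 88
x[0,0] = -71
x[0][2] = -13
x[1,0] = -12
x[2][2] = -89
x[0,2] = -13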